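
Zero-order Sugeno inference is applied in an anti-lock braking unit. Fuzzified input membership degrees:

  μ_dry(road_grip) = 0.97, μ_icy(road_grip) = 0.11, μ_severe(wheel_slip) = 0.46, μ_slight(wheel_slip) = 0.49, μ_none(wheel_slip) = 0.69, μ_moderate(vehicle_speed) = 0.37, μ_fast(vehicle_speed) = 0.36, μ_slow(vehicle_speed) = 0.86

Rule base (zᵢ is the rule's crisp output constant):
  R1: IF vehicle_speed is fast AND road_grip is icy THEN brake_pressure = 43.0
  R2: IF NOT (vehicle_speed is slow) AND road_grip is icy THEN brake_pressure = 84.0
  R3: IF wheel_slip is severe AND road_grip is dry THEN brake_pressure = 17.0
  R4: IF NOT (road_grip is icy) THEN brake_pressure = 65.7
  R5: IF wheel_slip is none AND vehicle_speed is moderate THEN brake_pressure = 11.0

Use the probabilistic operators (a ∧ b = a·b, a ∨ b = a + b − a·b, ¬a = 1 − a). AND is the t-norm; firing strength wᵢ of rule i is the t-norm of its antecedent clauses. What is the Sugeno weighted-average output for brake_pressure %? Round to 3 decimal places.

R1 (z=43.0): fast=0.36, icy=0.11; AND[a·b] → w = 0.0396
R2 (z=84.0): ¬slow=1−0.86=0.14, icy=0.11; AND[a·b] → w = 0.0154
R3 (z=17.0): severe=0.46, dry=0.97; AND[a·b] → w = 0.4462
R4 (z=65.7): ¬icy=1−0.11=0.89 → w = 0.8900
R5 (z=11.0): none=0.69, moderate=0.37; AND[a·b] → w = 0.2553
Weighted average = (0.0396·43.0 + 0.0154·84.0 + 0.4462·17.0 + 0.8900·65.7 + 0.2553·11.0) / (0.0396 + 0.0154 + 0.4462 + 0.8900 + 0.2553)
  = 71.8631 / 1.6465 = 43.646

43.646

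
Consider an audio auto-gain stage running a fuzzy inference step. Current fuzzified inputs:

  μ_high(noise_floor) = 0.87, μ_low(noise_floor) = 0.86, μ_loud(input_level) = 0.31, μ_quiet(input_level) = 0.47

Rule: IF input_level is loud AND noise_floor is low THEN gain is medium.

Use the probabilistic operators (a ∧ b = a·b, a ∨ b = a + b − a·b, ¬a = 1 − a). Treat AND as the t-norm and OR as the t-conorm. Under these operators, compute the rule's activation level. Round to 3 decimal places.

firing strength: loud=0.31, low=0.86; AND[a·b] → w = 0.2666

0.267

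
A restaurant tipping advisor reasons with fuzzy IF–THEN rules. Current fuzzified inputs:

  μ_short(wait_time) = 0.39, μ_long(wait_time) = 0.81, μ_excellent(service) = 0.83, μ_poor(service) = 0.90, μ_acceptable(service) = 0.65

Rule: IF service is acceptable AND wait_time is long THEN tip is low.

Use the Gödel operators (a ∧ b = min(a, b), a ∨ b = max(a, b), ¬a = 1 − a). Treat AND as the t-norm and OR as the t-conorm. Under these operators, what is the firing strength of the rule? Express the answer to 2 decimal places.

0.65

firing strength: acceptable=0.65, long=0.81; AND[min(a, b)] → w = 0.65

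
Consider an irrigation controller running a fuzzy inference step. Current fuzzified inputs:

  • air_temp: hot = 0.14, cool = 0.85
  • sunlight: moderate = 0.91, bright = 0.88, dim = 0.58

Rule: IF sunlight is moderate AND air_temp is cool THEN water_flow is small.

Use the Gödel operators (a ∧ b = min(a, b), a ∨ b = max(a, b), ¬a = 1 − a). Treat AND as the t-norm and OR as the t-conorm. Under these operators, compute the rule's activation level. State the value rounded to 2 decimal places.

0.85

firing strength: moderate=0.91, cool=0.85; AND[min(a, b)] → w = 0.85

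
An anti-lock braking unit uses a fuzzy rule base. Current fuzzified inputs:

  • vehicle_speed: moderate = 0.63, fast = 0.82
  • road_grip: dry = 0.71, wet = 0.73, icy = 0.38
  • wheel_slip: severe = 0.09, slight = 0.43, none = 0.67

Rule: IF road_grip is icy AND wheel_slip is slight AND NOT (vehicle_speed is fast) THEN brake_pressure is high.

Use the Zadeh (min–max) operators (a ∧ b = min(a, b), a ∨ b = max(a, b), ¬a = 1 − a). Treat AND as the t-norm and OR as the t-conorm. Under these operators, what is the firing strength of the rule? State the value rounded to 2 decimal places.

0.18

firing strength: icy=0.38, slight=0.43, ¬fast=1−0.82=0.18; AND[min(a, b)] → w = 0.18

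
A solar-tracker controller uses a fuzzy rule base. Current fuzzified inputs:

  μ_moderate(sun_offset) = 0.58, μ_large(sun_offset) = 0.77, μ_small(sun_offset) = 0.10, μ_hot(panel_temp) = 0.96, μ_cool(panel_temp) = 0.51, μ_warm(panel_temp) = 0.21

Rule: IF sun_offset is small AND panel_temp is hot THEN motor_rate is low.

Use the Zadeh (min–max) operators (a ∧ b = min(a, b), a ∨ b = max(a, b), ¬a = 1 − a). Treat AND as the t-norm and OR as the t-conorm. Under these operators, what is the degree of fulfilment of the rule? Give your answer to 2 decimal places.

0.10

firing strength: small=0.10, hot=0.96; AND[min(a, b)] → w = 0.10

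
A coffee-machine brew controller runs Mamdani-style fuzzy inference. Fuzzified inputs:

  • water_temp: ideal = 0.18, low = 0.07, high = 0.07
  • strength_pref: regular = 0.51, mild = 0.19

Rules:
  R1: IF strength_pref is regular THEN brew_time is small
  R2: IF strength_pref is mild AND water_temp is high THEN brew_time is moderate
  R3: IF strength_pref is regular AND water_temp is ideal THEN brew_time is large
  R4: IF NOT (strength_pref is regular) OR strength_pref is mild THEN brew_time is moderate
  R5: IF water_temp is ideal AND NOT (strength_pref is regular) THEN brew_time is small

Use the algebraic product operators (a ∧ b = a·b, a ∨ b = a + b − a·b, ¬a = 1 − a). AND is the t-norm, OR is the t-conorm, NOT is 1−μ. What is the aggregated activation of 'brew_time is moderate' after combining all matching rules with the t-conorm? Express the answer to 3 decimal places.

R1: regular=0.51 → w = 0.5100
R2: mild=0.19, high=0.07; AND[a·b] → w = 0.0133
R3: regular=0.51, ideal=0.18; AND[a·b] → w = 0.0918
R4: ¬regular=1−0.51=0.49, mild=0.19; OR[a + b − a·b] → w = 0.5869
R5: ideal=0.18, ¬regular=1−0.51=0.49; AND[a·b] → w = 0.0882
Rules with consequent 'moderate': {R2, R4} → strengths 0.0133, 0.5869
Aggregate via t-conorm [a + b − a·b]: 0.5924

0.592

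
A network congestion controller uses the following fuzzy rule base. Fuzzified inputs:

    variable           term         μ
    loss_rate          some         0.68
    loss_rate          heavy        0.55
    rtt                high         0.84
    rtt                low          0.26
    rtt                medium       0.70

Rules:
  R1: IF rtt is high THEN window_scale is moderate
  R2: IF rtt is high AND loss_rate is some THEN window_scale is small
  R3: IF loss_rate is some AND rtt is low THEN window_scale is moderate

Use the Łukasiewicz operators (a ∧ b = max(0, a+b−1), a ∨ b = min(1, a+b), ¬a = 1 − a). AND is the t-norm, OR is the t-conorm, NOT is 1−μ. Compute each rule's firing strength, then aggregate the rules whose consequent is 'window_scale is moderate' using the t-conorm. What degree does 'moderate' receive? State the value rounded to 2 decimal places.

0.84

R1: high=0.84 → w = 0.84
R2: high=0.84, some=0.68; AND[max(0, a+b−1)] → w = 0.52
R3: some=0.68, low=0.26; AND[max(0, a+b−1)] → w = 0.00
Rules with consequent 'moderate': {R1, R3} → strengths 0.84, 0.00
Aggregate via t-conorm [min(1, a+b)]: 0.84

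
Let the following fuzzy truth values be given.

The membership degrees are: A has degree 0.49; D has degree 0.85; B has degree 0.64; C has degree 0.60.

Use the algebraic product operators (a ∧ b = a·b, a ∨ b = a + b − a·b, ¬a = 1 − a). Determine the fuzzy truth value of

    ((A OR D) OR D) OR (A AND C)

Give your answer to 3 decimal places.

0.992

A OR D = a + b − a·b on (0.4900, 0.8500) = 0.9235
(A OR D) OR D = a + b − a·b on (0.9235, 0.8500) = 0.9885
A AND C = a·b on (0.4900, 0.6000) = 0.2940
((A OR D) OR D) OR (A AND C) = a + b − a·b on (0.9885, 0.2940) = 0.9919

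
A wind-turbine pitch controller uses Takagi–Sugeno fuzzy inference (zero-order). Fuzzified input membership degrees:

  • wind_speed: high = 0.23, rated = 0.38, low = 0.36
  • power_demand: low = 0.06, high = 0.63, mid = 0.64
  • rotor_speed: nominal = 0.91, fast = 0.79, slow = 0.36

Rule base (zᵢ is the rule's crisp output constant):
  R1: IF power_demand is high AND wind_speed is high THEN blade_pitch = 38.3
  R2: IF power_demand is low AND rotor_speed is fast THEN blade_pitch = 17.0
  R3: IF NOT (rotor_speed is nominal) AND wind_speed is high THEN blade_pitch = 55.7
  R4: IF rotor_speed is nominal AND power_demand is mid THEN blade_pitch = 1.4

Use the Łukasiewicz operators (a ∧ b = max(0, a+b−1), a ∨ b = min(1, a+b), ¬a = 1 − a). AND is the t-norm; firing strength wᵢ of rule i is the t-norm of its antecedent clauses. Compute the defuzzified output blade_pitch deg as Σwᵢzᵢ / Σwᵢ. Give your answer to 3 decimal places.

R1 (z=38.3): high=0.63, high=0.23; AND[max(0, a+b−1)] → w = 0.00
R2 (z=17.0): low=0.06, fast=0.79; AND[max(0, a+b−1)] → w = 0.00
R3 (z=55.7): ¬nominal=1−0.91=0.09, high=0.23; AND[max(0, a+b−1)] → w = 0.00
R4 (z=1.4): nominal=0.91, mid=0.64; AND[max(0, a+b−1)] → w = 0.55
Weighted average = (0.00·38.3 + 0.00·17.0 + 0.00·55.7 + 0.55·1.4) / (0.00 + 0.00 + 0.00 + 0.55)
  = 0.7700 / 0.5500 = 1.400

1.400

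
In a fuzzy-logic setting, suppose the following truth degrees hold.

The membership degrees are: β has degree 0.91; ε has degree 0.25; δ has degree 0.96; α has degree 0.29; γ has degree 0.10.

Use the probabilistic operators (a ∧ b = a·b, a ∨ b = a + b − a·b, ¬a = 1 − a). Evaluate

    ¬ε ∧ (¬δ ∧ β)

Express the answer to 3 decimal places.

¬ε = 1 − 0.2500 = 0.7500
¬δ = 1 − 0.9600 = 0.0400
¬δ ∧ β = a·b on (0.0400, 0.9100) = 0.0364
¬ε ∧ (¬δ ∧ β) = a·b on (0.7500, 0.0364) = 0.0273

0.027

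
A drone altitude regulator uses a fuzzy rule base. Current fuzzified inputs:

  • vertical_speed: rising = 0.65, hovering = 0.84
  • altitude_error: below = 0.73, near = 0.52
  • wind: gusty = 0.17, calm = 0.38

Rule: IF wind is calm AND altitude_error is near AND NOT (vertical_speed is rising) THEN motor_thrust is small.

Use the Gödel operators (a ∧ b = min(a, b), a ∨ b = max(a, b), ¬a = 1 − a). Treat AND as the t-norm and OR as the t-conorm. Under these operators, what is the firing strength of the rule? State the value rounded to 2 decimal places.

firing strength: calm=0.38, near=0.52, ¬rising=1−0.65=0.35; AND[min(a, b)] → w = 0.35

0.35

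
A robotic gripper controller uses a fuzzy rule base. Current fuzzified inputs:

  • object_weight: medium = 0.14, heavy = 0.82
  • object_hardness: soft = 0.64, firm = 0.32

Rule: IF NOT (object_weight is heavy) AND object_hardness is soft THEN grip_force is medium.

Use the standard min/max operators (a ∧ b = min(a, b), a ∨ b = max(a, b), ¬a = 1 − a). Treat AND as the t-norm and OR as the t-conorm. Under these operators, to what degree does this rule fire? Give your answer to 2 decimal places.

0.18

firing strength: ¬heavy=1−0.82=0.18, soft=0.64; AND[min(a, b)] → w = 0.18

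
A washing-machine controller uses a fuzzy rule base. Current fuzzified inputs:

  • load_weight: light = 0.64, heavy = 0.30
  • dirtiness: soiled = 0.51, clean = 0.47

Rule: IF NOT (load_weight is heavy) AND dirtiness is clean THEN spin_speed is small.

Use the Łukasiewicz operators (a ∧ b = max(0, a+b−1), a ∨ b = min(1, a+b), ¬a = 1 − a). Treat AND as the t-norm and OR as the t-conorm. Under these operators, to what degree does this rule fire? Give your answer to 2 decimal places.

firing strength: ¬heavy=1−0.30=0.70, clean=0.47; AND[max(0, a+b−1)] → w = 0.17

0.17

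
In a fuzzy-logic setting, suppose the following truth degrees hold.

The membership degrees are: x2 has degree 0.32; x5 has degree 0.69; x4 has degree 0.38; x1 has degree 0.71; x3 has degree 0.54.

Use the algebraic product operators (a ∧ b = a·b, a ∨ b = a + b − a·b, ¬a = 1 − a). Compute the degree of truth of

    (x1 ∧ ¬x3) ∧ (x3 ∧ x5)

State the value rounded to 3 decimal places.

0.122

¬x3 = 1 − 0.5400 = 0.4600
x1 ∧ ¬x3 = a·b on (0.7100, 0.4600) = 0.3266
x3 ∧ x5 = a·b on (0.5400, 0.6900) = 0.3726
(x1 ∧ ¬x3) ∧ (x3 ∧ x5) = a·b on (0.3266, 0.3726) = 0.1217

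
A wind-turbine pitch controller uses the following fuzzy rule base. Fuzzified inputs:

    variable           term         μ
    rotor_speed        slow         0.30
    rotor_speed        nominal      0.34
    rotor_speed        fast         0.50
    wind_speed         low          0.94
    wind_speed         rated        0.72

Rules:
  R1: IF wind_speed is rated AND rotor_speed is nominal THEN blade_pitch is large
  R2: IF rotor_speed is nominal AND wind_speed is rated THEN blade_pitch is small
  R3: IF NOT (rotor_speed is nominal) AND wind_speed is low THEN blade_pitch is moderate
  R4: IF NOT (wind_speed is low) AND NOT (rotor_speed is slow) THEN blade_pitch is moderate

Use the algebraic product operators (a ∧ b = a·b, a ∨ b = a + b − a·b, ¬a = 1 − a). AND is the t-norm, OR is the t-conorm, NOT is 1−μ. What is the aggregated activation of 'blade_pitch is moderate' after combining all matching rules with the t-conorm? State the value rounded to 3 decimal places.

R1: rated=0.72, nominal=0.34; AND[a·b] → w = 0.2448
R2: nominal=0.34, rated=0.72; AND[a·b] → w = 0.2448
R3: ¬nominal=1−0.34=0.66, low=0.94; AND[a·b] → w = 0.6204
R4: ¬low=1−0.94=0.06, ¬slow=1−0.30=0.70; AND[a·b] → w = 0.0420
Rules with consequent 'moderate': {R3, R4} → strengths 0.6204, 0.0420
Aggregate via t-conorm [a + b − a·b]: 0.6363

0.636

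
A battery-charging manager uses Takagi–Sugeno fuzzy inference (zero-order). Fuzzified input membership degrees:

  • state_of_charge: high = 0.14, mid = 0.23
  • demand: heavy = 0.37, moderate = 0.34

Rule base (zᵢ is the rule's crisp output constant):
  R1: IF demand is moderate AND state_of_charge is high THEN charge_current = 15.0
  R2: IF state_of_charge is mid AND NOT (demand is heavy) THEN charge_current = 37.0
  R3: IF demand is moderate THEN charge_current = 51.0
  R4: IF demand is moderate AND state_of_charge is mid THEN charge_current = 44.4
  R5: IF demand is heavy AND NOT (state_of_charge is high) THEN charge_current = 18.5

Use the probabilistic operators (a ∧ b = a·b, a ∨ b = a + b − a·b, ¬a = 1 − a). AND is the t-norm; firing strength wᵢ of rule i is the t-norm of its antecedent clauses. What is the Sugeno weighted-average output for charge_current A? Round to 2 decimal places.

R1 (z=15.0): moderate=0.34, high=0.14; AND[a·b] → w = 0.0476
R2 (z=37.0): mid=0.23, ¬heavy=1−0.37=0.63; AND[a·b] → w = 0.1449
R3 (z=51.0): moderate=0.34 → w = 0.3400
R4 (z=44.4): moderate=0.34, mid=0.23; AND[a·b] → w = 0.0782
R5 (z=18.5): heavy=0.37, ¬high=1−0.14=0.86; AND[a·b] → w = 0.3182
Weighted average = (0.0476·15.0 + 0.1449·37.0 + 0.3400·51.0 + 0.0782·44.4 + 0.3182·18.5) / (0.0476 + 0.1449 + 0.3400 + 0.0782 + 0.3182)
  = 32.7741 / 0.9289 = 35.28

35.28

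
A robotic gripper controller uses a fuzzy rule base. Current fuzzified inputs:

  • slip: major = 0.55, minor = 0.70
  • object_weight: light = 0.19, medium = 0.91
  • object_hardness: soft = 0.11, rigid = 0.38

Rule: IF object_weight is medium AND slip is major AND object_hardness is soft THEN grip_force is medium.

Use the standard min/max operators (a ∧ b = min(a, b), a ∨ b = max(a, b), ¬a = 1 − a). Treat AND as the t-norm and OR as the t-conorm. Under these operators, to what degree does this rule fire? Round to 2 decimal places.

firing strength: medium=0.91, major=0.55, soft=0.11; AND[min(a, b)] → w = 0.11

0.11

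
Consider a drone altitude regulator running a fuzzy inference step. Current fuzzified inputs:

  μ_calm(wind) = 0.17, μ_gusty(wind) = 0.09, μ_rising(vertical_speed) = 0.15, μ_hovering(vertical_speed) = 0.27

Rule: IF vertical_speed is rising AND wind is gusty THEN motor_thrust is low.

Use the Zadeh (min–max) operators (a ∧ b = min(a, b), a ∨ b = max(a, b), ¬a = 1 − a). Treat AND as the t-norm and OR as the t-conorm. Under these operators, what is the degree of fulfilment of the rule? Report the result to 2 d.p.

firing strength: rising=0.15, gusty=0.09; AND[min(a, b)] → w = 0.09

0.09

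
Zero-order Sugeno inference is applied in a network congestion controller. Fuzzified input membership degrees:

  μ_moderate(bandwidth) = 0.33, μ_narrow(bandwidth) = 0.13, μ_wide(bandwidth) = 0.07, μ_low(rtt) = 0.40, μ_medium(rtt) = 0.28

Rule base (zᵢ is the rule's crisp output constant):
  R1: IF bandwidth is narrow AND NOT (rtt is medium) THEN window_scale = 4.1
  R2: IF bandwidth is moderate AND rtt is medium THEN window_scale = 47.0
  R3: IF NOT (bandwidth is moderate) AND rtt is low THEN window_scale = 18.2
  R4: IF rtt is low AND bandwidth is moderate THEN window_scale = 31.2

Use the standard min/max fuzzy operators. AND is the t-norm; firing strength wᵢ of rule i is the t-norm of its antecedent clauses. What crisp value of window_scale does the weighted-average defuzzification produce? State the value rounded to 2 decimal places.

27.43

R1 (z=4.1): narrow=0.13, ¬medium=1−0.28=0.72; AND[min(a, b)] → w = 0.13
R2 (z=47.0): moderate=0.33, medium=0.28; AND[min(a, b)] → w = 0.28
R3 (z=18.2): ¬moderate=1−0.33=0.67, low=0.40; AND[min(a, b)] → w = 0.40
R4 (z=31.2): low=0.40, moderate=0.33; AND[min(a, b)] → w = 0.33
Weighted average = (0.13·4.1 + 0.28·47.0 + 0.40·18.2 + 0.33·31.2) / (0.13 + 0.28 + 0.40 + 0.33)
  = 31.2690 / 1.1400 = 27.43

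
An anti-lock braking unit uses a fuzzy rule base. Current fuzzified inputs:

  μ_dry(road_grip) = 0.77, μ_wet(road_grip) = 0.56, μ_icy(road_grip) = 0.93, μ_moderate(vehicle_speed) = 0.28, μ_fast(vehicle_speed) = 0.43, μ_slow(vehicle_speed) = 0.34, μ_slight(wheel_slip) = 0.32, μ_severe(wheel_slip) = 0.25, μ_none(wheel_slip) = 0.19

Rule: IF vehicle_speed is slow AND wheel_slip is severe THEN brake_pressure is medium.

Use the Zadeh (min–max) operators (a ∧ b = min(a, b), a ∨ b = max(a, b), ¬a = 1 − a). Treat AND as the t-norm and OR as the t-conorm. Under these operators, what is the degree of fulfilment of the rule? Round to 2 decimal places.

0.25

firing strength: slow=0.34, severe=0.25; AND[min(a, b)] → w = 0.25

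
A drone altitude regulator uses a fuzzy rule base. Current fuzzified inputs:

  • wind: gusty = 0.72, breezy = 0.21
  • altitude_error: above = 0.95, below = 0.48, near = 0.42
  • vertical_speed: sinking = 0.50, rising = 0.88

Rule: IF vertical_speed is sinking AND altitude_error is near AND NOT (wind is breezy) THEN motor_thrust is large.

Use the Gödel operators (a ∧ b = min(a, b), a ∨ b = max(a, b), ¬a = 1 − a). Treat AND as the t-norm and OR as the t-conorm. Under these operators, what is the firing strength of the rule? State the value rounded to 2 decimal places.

0.42

firing strength: sinking=0.50, near=0.42, ¬breezy=1−0.21=0.79; AND[min(a, b)] → w = 0.42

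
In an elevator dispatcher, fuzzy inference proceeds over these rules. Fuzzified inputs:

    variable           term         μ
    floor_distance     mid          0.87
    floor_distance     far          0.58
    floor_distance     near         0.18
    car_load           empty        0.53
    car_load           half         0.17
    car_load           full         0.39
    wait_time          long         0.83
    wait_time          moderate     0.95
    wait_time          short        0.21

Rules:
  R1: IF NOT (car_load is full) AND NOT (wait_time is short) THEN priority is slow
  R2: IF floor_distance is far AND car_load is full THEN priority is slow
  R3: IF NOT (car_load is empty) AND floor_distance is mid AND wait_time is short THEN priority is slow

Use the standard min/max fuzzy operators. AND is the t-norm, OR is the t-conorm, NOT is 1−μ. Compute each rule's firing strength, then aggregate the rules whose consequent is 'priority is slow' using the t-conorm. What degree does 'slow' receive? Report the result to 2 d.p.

R1: ¬full=1−0.39=0.61, ¬short=1−0.21=0.79; AND[min(a, b)] → w = 0.61
R2: far=0.58, full=0.39; AND[min(a, b)] → w = 0.39
R3: ¬empty=1−0.53=0.47, mid=0.87, short=0.21; AND[min(a, b)] → w = 0.21
Rules with consequent 'slow': {R1, R2, R3} → strengths 0.61, 0.39, 0.21
Aggregate via t-conorm [max(a, b)]: 0.61

0.61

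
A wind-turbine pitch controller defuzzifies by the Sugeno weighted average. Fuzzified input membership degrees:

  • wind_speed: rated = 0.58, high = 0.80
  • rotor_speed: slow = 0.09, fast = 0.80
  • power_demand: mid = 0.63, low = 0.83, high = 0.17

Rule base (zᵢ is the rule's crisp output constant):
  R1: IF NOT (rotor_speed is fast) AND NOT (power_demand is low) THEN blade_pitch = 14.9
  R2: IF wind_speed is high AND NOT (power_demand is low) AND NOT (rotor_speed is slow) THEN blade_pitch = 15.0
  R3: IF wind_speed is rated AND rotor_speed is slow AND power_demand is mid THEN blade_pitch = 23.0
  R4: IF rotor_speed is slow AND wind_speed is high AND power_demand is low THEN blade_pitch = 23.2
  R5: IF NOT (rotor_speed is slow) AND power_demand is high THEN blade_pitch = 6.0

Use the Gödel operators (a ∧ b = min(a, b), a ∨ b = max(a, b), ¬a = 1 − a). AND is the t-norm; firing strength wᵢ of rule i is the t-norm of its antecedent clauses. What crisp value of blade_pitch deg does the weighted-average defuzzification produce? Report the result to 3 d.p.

R1 (z=14.9): ¬fast=1−0.80=0.20, ¬low=1−0.83=0.17; AND[min(a, b)] → w = 0.17
R2 (z=15.0): high=0.80, ¬low=1−0.83=0.17, ¬slow=1−0.09=0.91; AND[min(a, b)] → w = 0.17
R3 (z=23.0): rated=0.58, slow=0.09, mid=0.63; AND[min(a, b)] → w = 0.09
R4 (z=23.2): slow=0.09, high=0.80, low=0.83; AND[min(a, b)] → w = 0.09
R5 (z=6.0): ¬slow=1−0.09=0.91, high=0.17; AND[min(a, b)] → w = 0.17
Weighted average = (0.17·14.9 + 0.17·15.0 + 0.09·23.0 + 0.09·23.2 + 0.17·6.0) / (0.17 + 0.17 + 0.09 + 0.09 + 0.17)
  = 10.2610 / 0.6900 = 14.871

14.871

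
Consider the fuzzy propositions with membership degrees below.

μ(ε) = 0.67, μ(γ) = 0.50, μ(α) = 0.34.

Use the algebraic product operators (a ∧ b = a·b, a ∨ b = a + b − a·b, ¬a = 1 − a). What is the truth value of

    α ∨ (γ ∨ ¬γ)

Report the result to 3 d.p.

¬γ = 1 − 0.5000 = 0.5000
γ ∨ ¬γ = a + b − a·b on (0.5000, 0.5000) = 0.7500
α ∨ (γ ∨ ¬γ) = a + b − a·b on (0.3400, 0.7500) = 0.8350

0.835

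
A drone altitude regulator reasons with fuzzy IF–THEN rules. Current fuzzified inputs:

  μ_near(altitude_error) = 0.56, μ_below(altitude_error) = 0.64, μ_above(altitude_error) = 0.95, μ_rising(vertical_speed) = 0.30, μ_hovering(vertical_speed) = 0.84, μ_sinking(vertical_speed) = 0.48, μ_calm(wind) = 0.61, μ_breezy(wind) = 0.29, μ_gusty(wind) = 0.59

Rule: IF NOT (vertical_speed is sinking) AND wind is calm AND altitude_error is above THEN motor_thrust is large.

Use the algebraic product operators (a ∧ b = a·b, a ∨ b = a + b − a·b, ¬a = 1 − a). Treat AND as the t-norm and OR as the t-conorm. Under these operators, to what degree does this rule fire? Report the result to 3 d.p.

0.301

firing strength: ¬sinking=1−0.48=0.52, calm=0.61, above=0.95; AND[a·b] → w = 0.3013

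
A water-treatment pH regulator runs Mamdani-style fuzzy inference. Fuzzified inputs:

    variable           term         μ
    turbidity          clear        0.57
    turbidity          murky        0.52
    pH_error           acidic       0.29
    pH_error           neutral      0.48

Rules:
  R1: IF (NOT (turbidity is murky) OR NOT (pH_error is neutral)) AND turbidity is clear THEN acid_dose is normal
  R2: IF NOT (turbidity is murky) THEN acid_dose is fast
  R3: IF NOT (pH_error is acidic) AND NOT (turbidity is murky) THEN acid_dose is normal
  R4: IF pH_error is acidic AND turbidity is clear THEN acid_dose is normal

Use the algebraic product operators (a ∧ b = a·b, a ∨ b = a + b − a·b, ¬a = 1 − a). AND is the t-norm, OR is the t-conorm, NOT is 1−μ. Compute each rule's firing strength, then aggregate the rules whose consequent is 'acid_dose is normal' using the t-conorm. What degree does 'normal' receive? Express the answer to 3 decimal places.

0.685

R1: (¬murky=1−0.52=0.48 OR ¬neutral=1−0.48=0.52) = 0.7504; AND[a·b] with clear=0.57 → w = 0.4277
R2: ¬murky=1−0.52=0.48 → w = 0.4800
R3: ¬acidic=1−0.29=0.71, ¬murky=1−0.52=0.48; AND[a·b] → w = 0.3408
R4: acidic=0.29, clear=0.57; AND[a·b] → w = 0.1653
Rules with consequent 'normal': {R1, R3, R4} → strengths 0.4277, 0.3408, 0.1653
Aggregate via t-conorm [a + b − a·b]: 0.6851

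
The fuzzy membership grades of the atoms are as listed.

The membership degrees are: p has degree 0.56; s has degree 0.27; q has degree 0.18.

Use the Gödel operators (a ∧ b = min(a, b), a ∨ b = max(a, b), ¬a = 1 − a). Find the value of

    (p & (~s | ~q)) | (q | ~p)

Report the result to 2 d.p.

0.56

~s = 1 − 0.27 = 0.73
~q = 1 − 0.18 = 0.82
~s | ~q = max(a, b) on (0.73, 0.82) = 0.82
p & (~s | ~q) = min(a, b) on (0.56, 0.82) = 0.56
~p = 1 − 0.56 = 0.44
q | ~p = max(a, b) on (0.18, 0.44) = 0.44
(p & (~s | ~q)) | (q | ~p) = max(a, b) on (0.56, 0.44) = 0.56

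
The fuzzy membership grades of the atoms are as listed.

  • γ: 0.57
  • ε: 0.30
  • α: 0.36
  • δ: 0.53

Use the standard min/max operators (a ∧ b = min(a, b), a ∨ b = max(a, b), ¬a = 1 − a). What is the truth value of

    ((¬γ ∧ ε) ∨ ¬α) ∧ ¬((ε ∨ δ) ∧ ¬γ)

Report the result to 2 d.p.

¬γ = 1 − 0.57 = 0.43
¬γ ∧ ε = min(a, b) on (0.43, 0.30) = 0.30
¬α = 1 − 0.36 = 0.64
(¬γ ∧ ε) ∨ ¬α = max(a, b) on (0.30, 0.64) = 0.64
ε ∨ δ = max(a, b) on (0.30, 0.53) = 0.53
¬γ = 1 − 0.57 = 0.43
(ε ∨ δ) ∧ ¬γ = min(a, b) on (0.53, 0.43) = 0.43
¬((ε ∨ δ) ∧ ¬γ) = 1 − 0.43 = 0.57
((¬γ ∧ ε) ∨ ¬α) ∧ ¬((ε ∨ δ) ∧ ¬γ) = min(a, b) on (0.64, 0.57) = 0.57

0.57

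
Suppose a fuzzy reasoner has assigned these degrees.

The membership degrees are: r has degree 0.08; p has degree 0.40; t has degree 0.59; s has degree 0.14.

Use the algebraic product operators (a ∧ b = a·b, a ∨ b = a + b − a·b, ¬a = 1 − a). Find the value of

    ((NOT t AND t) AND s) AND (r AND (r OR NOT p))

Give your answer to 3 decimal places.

0.002

NOT t = 1 − 0.5900 = 0.4100
NOT t AND t = a·b on (0.4100, 0.5900) = 0.2419
(NOT t AND t) AND s = a·b on (0.2419, 0.1400) = 0.0339
NOT p = 1 − 0.4000 = 0.6000
r OR NOT p = a + b − a·b on (0.0800, 0.6000) = 0.6320
r AND (r OR NOT p) = a·b on (0.0800, 0.6320) = 0.0506
((NOT t AND t) AND s) AND (r AND (r OR NOT p)) = a·b on (0.0339, 0.0506) = 0.0017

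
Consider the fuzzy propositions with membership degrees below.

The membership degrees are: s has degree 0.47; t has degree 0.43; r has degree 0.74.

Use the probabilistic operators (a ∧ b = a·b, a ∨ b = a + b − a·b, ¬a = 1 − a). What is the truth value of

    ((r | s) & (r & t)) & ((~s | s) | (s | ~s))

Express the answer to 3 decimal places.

0.257

r | s = a + b − a·b on (0.7400, 0.4700) = 0.8622
r & t = a·b on (0.7400, 0.4300) = 0.3182
(r | s) & (r & t) = a·b on (0.8622, 0.3182) = 0.2744
~s = 1 − 0.4700 = 0.5300
~s | s = a + b − a·b on (0.5300, 0.4700) = 0.7509
~s = 1 − 0.4700 = 0.5300
s | ~s = a + b − a·b on (0.4700, 0.5300) = 0.7509
(~s | s) | (s | ~s) = a + b − a·b on (0.7509, 0.7509) = 0.9379
((r | s) & (r & t)) & ((~s | s) | (s | ~s)) = a·b on (0.2744, 0.9379) = 0.2573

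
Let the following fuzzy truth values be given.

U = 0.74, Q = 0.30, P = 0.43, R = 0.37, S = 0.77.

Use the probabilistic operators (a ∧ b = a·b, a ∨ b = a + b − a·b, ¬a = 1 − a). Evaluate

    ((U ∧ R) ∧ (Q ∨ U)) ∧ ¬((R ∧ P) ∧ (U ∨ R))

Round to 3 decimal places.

U ∧ R = a·b on (0.7400, 0.3700) = 0.2738
Q ∨ U = a + b − a·b on (0.3000, 0.7400) = 0.8180
(U ∧ R) ∧ (Q ∨ U) = a·b on (0.2738, 0.8180) = 0.2240
R ∧ P = a·b on (0.3700, 0.4300) = 0.1591
U ∨ R = a + b − a·b on (0.7400, 0.3700) = 0.8362
(R ∧ P) ∧ (U ∨ R) = a·b on (0.1591, 0.8362) = 0.1330
¬((R ∧ P) ∧ (U ∨ R)) = 1 − 0.1330 = 0.8670
((U ∧ R) ∧ (Q ∨ U)) ∧ ¬((R ∧ P) ∧ (U ∨ R)) = a·b on (0.2240, 0.8670) = 0.1942

0.194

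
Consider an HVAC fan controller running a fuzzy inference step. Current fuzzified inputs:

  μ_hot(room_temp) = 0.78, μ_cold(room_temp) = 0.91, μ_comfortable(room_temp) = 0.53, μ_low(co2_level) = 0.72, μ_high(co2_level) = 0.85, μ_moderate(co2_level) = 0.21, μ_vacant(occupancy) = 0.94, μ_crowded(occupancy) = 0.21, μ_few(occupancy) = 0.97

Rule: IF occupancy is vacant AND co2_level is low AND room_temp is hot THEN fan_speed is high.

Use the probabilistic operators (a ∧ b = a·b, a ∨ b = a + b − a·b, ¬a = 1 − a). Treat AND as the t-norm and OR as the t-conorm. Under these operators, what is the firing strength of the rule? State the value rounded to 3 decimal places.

0.528

firing strength: vacant=0.94, low=0.72, hot=0.78; AND[a·b] → w = 0.5279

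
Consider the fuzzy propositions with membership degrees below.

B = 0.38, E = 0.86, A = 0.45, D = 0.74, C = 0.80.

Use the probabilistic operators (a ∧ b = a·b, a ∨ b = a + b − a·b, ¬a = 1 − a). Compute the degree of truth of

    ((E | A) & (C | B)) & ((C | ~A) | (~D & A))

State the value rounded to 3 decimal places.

0.744

E | A = a + b − a·b on (0.8600, 0.4500) = 0.9230
C | B = a + b − a·b on (0.8000, 0.3800) = 0.8760
(E | A) & (C | B) = a·b on (0.9230, 0.8760) = 0.8085
~A = 1 − 0.4500 = 0.5500
C | ~A = a + b − a·b on (0.8000, 0.5500) = 0.9100
~D = 1 − 0.7400 = 0.2600
~D & A = a·b on (0.2600, 0.4500) = 0.1170
(C | ~A) | (~D & A) = a + b − a·b on (0.9100, 0.1170) = 0.9205
((E | A) & (C | B)) & ((C | ~A) | (~D & A)) = a·b on (0.8085, 0.9205) = 0.7443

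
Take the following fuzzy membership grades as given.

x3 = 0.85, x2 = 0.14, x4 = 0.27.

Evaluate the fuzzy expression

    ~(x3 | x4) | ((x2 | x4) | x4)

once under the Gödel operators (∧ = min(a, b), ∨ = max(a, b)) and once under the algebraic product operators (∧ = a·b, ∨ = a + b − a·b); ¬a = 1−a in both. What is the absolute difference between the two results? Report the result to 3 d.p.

Under Gödel:
  x3 | x4 = max(a, b) on (0.85, 0.27) = 0.85
  ~(x3 | x4) = 1 − 0.85 = 0.15
  x2 | x4 = max(a, b) on (0.14, 0.27) = 0.27
  (x2 | x4) | x4 = max(a, b) on (0.27, 0.27) = 0.27
  ~(x3 | x4) | ((x2 | x4) | x4) = max(a, b) on (0.15, 0.27) = 0.27
  → value = 0.2700
Under algebraic product:
  x3 | x4 = a + b − a·b on (0.8500, 0.2700) = 0.8905
  ~(x3 | x4) = 1 − 0.8905 = 0.1095
  x2 | x4 = a + b − a·b on (0.1400, 0.2700) = 0.3722
  (x2 | x4) | x4 = a + b − a·b on (0.3722, 0.2700) = 0.5417
  ~(x3 | x4) | ((x2 | x4) | x4) = a + b − a·b on (0.1095, 0.5417) = 0.5919
  → value = 0.5919
|0.2700 − 0.5919| = 0.322

0.322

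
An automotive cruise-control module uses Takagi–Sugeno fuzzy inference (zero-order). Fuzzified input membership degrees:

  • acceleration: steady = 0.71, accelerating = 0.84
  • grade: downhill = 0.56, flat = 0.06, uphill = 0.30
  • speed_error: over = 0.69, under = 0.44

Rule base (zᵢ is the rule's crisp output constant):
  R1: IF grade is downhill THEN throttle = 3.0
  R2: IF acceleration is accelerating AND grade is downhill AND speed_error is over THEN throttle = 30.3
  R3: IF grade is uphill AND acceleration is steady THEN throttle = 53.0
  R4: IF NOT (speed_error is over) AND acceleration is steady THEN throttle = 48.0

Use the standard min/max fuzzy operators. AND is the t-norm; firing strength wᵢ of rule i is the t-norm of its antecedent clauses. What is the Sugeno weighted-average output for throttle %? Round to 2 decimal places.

R1 (z=3.0): downhill=0.56 → w = 0.56
R2 (z=30.3): accelerating=0.84, downhill=0.56, over=0.69; AND[min(a, b)] → w = 0.56
R3 (z=53.0): uphill=0.30, steady=0.71; AND[min(a, b)] → w = 0.30
R4 (z=48.0): ¬over=1−0.69=0.31, steady=0.71; AND[min(a, b)] → w = 0.31
Weighted average = (0.56·3.0 + 0.56·30.3 + 0.30·53.0 + 0.31·48.0) / (0.56 + 0.56 + 0.30 + 0.31)
  = 49.4280 / 1.7300 = 28.57

28.57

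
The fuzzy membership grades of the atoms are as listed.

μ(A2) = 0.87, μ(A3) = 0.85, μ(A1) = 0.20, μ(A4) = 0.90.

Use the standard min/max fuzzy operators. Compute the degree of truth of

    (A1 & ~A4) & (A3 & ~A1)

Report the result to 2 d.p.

0.10

~A4 = 1 − 0.90 = 0.10
A1 & ~A4 = min(a, b) on (0.20, 0.10) = 0.10
~A1 = 1 − 0.20 = 0.80
A3 & ~A1 = min(a, b) on (0.85, 0.80) = 0.80
(A1 & ~A4) & (A3 & ~A1) = min(a, b) on (0.10, 0.80) = 0.10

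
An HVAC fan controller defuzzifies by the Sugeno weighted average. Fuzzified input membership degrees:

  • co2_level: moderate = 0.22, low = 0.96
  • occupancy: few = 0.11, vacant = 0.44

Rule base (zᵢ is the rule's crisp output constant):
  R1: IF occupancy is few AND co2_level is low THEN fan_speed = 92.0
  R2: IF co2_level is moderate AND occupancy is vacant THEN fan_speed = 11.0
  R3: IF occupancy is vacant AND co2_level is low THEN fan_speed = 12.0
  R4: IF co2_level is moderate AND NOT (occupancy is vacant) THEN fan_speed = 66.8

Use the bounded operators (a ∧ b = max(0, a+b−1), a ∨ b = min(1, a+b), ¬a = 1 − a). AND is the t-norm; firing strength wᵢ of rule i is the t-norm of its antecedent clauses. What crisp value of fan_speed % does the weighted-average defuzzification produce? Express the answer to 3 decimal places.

23.915

R1 (z=92.0): few=0.11, low=0.96; AND[max(0, a+b−1)] → w = 0.07
R2 (z=11.0): moderate=0.22, vacant=0.44; AND[max(0, a+b−1)] → w = 0.00
R3 (z=12.0): vacant=0.44, low=0.96; AND[max(0, a+b−1)] → w = 0.40
R4 (z=66.8): moderate=0.22, ¬vacant=1−0.44=0.56; AND[max(0, a+b−1)] → w = 0.00
Weighted average = (0.07·92.0 + 0.00·11.0 + 0.40·12.0 + 0.00·66.8) / (0.07 + 0.00 + 0.40 + 0.00)
  = 11.2400 / 0.4700 = 23.915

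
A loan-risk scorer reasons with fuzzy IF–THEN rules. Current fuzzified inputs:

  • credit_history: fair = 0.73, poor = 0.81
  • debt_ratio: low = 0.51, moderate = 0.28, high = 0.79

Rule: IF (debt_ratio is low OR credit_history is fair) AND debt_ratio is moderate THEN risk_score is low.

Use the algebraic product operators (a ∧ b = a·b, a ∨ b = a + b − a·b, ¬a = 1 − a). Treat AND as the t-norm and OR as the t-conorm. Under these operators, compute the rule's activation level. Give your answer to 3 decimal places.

firing strength: (low=0.51 OR fair=0.73) = 0.8677; AND[a·b] with moderate=0.28 → w = 0.2430

0.243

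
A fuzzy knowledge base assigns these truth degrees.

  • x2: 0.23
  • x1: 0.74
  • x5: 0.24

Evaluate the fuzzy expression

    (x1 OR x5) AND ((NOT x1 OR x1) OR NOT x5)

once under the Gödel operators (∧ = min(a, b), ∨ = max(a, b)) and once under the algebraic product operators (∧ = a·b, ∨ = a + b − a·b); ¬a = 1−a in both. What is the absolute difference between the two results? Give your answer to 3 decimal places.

Under Gödel:
  x1 OR x5 = max(a, b) on (0.74, 0.24) = 0.74
  NOT x1 = 1 − 0.74 = 0.26
  NOT x1 OR x1 = max(a, b) on (0.26, 0.74) = 0.74
  NOT x5 = 1 − 0.24 = 0.76
  (NOT x1 OR x1) OR NOT x5 = max(a, b) on (0.74, 0.76) = 0.76
  (x1 OR x5) AND ((NOT x1 OR x1) OR NOT x5) = min(a, b) on (0.74, 0.76) = 0.74
  → value = 0.7400
Under algebraic product:
  x1 OR x5 = a + b − a·b on (0.7400, 0.2400) = 0.8024
  NOT x1 = 1 − 0.7400 = 0.2600
  NOT x1 OR x1 = a + b − a·b on (0.2600, 0.7400) = 0.8076
  NOT x5 = 1 − 0.2400 = 0.7600
  (NOT x1 OR x1) OR NOT x5 = a + b − a·b on (0.8076, 0.7600) = 0.9538
  (x1 OR x5) AND ((NOT x1 OR x1) OR NOT x5) = a·b on (0.8024, 0.9538) = 0.7653
  → value = 0.7653
|0.7400 − 0.7653| = 0.025

0.025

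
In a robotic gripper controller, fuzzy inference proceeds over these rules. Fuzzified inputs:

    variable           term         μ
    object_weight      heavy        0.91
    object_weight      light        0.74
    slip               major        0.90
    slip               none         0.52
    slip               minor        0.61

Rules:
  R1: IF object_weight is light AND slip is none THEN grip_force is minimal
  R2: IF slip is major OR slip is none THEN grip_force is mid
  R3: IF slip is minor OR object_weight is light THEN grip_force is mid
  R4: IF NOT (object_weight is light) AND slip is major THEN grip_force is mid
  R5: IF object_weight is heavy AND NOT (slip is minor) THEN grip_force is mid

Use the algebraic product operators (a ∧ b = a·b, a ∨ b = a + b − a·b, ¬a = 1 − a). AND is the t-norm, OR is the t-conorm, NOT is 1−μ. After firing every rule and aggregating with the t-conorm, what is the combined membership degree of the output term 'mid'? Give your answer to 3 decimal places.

R1: light=0.74, none=0.52; AND[a·b] → w = 0.3848
R2: major=0.90, none=0.52; OR[a + b − a·b] → w = 0.9520
R3: minor=0.61, light=0.74; OR[a + b − a·b] → w = 0.8986
R4: ¬light=1−0.74=0.26, major=0.90; AND[a·b] → w = 0.2340
R5: heavy=0.91, ¬minor=1−0.61=0.39; AND[a·b] → w = 0.3549
Rules with consequent 'mid': {R2, R3, R4, R5} → strengths 0.9520, 0.8986, 0.2340, 0.3549
Aggregate via t-conorm [a + b − a·b]: 0.9976

0.998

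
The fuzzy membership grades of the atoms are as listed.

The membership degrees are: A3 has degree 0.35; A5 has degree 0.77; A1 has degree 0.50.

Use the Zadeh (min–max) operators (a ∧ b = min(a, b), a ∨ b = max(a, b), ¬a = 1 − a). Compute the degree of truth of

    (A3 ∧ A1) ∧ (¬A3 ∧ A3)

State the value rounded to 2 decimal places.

A3 ∧ A1 = min(a, b) on (0.35, 0.50) = 0.35
¬A3 = 1 − 0.35 = 0.65
¬A3 ∧ A3 = min(a, b) on (0.65, 0.35) = 0.35
(A3 ∧ A1) ∧ (¬A3 ∧ A3) = min(a, b) on (0.35, 0.35) = 0.35

0.35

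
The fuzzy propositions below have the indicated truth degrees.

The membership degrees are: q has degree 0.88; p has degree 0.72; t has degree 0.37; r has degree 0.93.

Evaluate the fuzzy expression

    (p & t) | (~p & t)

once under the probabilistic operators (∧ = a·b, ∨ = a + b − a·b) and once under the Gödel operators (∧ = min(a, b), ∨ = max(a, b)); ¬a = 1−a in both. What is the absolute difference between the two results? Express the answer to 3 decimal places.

Under probabilistic:
  p & t = a·b on (0.7200, 0.3700) = 0.2664
  ~p = 1 − 0.7200 = 0.2800
  ~p & t = a·b on (0.2800, 0.3700) = 0.1036
  (p & t) | (~p & t) = a + b − a·b on (0.2664, 0.1036) = 0.3424
  → value = 0.3424
Under Gödel:
  p & t = min(a, b) on (0.72, 0.37) = 0.37
  ~p = 1 − 0.72 = 0.28
  ~p & t = min(a, b) on (0.28, 0.37) = 0.28
  (p & t) | (~p & t) = max(a, b) on (0.37, 0.28) = 0.37
  → value = 0.3700
|0.3424 − 0.3700| = 0.028

0.028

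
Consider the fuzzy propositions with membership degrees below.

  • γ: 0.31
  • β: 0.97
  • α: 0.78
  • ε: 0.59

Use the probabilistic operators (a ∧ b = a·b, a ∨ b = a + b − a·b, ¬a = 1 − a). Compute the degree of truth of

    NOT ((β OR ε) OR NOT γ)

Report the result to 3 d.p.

0.004

β OR ε = a + b − a·b on (0.9700, 0.5900) = 0.9877
NOT γ = 1 − 0.3100 = 0.6900
(β OR ε) OR NOT γ = a + b − a·b on (0.9877, 0.6900) = 0.9962
NOT ((β OR ε) OR NOT γ) = 1 − 0.9962 = 0.0038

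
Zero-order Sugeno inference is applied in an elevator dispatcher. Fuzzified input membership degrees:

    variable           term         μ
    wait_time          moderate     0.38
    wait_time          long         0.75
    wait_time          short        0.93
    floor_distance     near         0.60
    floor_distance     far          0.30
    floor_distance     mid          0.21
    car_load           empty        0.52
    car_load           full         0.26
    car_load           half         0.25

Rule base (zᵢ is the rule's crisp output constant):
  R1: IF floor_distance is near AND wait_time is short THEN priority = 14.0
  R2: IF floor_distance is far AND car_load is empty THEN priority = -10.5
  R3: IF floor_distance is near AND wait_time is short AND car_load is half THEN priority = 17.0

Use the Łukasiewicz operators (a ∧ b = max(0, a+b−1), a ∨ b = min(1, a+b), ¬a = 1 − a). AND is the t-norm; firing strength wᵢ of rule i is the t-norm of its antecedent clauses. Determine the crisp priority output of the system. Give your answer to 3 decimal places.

14.000

R1 (z=14.0): near=0.60, short=0.93; AND[max(0, a+b−1)] → w = 0.53
R2 (z=-10.5): far=0.30, empty=0.52; AND[max(0, a+b−1)] → w = 0.00
R3 (z=17.0): near=0.60, short=0.93, half=0.25; AND[max(0, a+b−1)] → w = 0.00
Weighted average = (0.53·14.0 + 0.00·-10.5 + 0.00·17.0) / (0.53 + 0.00 + 0.00)
  = 7.4200 / 0.5300 = 14.000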